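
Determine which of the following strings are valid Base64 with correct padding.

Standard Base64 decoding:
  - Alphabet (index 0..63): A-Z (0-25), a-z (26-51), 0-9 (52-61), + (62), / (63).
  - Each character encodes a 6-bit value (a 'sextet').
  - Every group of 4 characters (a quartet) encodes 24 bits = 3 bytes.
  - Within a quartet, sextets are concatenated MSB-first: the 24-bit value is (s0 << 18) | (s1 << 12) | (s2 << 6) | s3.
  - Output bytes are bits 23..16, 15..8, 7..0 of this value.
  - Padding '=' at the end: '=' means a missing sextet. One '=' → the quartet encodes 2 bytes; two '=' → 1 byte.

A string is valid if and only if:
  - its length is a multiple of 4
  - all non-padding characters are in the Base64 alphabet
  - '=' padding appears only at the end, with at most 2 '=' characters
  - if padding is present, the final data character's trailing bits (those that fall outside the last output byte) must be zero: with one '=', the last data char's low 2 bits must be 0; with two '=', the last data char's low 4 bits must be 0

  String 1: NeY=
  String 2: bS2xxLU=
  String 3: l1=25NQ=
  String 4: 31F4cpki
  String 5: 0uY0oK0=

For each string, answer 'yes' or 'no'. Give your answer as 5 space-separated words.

Answer: yes yes no yes yes

Derivation:
String 1: 'NeY=' → valid
String 2: 'bS2xxLU=' → valid
String 3: 'l1=25NQ=' → invalid (bad char(s): ['=']; '=' in middle)
String 4: '31F4cpki' → valid
String 5: '0uY0oK0=' → valid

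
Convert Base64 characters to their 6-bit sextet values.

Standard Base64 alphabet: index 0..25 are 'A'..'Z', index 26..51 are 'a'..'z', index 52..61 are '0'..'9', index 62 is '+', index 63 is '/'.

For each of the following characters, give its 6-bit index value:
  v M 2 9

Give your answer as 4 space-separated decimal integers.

Answer: 47 12 54 61

Derivation:
'v': a..z range, 26 + ord('v') − ord('a') = 47
'M': A..Z range, ord('M') − ord('A') = 12
'2': 0..9 range, 52 + ord('2') − ord('0') = 54
'9': 0..9 range, 52 + ord('9') − ord('0') = 61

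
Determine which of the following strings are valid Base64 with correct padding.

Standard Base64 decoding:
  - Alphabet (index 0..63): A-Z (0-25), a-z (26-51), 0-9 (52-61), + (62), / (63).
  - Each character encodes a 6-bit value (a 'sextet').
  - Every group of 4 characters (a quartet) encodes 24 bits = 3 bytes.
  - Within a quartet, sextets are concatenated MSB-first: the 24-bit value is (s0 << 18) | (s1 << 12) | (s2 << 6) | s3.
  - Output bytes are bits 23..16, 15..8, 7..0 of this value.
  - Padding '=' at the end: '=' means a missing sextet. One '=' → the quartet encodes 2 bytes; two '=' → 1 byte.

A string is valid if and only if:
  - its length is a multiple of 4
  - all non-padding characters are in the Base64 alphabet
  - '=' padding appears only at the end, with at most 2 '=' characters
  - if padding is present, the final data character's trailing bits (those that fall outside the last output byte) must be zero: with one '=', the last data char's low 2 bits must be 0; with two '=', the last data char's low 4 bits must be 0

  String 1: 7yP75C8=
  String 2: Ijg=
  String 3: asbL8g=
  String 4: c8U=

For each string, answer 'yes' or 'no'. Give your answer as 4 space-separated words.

Answer: yes yes no yes

Derivation:
String 1: '7yP75C8=' → valid
String 2: 'Ijg=' → valid
String 3: 'asbL8g=' → invalid (len=7 not mult of 4)
String 4: 'c8U=' → valid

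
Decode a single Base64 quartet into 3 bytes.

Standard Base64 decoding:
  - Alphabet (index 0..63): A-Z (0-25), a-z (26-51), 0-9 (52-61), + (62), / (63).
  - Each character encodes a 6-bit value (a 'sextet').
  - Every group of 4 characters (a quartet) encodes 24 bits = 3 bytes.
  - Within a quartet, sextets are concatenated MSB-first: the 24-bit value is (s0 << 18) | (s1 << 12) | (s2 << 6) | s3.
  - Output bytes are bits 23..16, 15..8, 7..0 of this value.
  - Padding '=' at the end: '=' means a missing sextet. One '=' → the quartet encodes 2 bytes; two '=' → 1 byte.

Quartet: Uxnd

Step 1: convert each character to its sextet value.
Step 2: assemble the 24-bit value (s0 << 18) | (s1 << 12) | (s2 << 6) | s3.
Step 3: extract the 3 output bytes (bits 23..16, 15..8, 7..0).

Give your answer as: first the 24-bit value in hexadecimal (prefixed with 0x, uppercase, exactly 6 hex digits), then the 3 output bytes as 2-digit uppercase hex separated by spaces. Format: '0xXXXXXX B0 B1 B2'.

Sextets: U=20, x=49, n=39, d=29
24-bit: (20<<18) | (49<<12) | (39<<6) | 29
      = 0x500000 | 0x031000 | 0x0009C0 | 0x00001D
      = 0x5319DD
Bytes: (v>>16)&0xFF=53, (v>>8)&0xFF=19, v&0xFF=DD

Answer: 0x5319DD 53 19 DD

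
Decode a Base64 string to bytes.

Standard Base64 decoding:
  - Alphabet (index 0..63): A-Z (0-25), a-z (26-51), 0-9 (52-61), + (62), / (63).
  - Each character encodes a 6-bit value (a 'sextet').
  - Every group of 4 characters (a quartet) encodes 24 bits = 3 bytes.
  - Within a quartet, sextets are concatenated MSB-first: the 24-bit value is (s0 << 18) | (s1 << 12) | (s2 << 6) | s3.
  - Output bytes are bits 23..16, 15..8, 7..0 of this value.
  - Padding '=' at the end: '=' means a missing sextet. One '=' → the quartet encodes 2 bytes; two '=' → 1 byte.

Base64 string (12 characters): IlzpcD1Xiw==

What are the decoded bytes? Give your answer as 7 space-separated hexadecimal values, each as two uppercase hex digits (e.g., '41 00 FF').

Answer: 22 5C E9 70 3D 57 8B

Derivation:
After char 0 ('I'=8): chars_in_quartet=1 acc=0x8 bytes_emitted=0
After char 1 ('l'=37): chars_in_quartet=2 acc=0x225 bytes_emitted=0
After char 2 ('z'=51): chars_in_quartet=3 acc=0x8973 bytes_emitted=0
After char 3 ('p'=41): chars_in_quartet=4 acc=0x225CE9 -> emit 22 5C E9, reset; bytes_emitted=3
After char 4 ('c'=28): chars_in_quartet=1 acc=0x1C bytes_emitted=3
After char 5 ('D'=3): chars_in_quartet=2 acc=0x703 bytes_emitted=3
After char 6 ('1'=53): chars_in_quartet=3 acc=0x1C0F5 bytes_emitted=3
After char 7 ('X'=23): chars_in_quartet=4 acc=0x703D57 -> emit 70 3D 57, reset; bytes_emitted=6
After char 8 ('i'=34): chars_in_quartet=1 acc=0x22 bytes_emitted=6
After char 9 ('w'=48): chars_in_quartet=2 acc=0x8B0 bytes_emitted=6
Padding '==': partial quartet acc=0x8B0 -> emit 8B; bytes_emitted=7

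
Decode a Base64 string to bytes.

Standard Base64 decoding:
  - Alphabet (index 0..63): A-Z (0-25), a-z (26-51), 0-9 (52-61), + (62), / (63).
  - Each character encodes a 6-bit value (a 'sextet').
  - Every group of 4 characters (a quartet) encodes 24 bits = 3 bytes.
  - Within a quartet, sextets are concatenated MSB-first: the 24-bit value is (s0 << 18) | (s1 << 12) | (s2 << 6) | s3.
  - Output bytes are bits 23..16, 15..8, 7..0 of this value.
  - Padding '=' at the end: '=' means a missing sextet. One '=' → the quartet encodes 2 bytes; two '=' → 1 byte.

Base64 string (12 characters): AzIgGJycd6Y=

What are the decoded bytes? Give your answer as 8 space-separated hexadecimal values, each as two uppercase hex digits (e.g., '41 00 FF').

Answer: 03 32 20 18 9C 9C 77 A6

Derivation:
After char 0 ('A'=0): chars_in_quartet=1 acc=0x0 bytes_emitted=0
After char 1 ('z'=51): chars_in_quartet=2 acc=0x33 bytes_emitted=0
After char 2 ('I'=8): chars_in_quartet=3 acc=0xCC8 bytes_emitted=0
After char 3 ('g'=32): chars_in_quartet=4 acc=0x33220 -> emit 03 32 20, reset; bytes_emitted=3
After char 4 ('G'=6): chars_in_quartet=1 acc=0x6 bytes_emitted=3
After char 5 ('J'=9): chars_in_quartet=2 acc=0x189 bytes_emitted=3
After char 6 ('y'=50): chars_in_quartet=3 acc=0x6272 bytes_emitted=3
After char 7 ('c'=28): chars_in_quartet=4 acc=0x189C9C -> emit 18 9C 9C, reset; bytes_emitted=6
After char 8 ('d'=29): chars_in_quartet=1 acc=0x1D bytes_emitted=6
After char 9 ('6'=58): chars_in_quartet=2 acc=0x77A bytes_emitted=6
After char 10 ('Y'=24): chars_in_quartet=3 acc=0x1DE98 bytes_emitted=6
Padding '=': partial quartet acc=0x1DE98 -> emit 77 A6; bytes_emitted=8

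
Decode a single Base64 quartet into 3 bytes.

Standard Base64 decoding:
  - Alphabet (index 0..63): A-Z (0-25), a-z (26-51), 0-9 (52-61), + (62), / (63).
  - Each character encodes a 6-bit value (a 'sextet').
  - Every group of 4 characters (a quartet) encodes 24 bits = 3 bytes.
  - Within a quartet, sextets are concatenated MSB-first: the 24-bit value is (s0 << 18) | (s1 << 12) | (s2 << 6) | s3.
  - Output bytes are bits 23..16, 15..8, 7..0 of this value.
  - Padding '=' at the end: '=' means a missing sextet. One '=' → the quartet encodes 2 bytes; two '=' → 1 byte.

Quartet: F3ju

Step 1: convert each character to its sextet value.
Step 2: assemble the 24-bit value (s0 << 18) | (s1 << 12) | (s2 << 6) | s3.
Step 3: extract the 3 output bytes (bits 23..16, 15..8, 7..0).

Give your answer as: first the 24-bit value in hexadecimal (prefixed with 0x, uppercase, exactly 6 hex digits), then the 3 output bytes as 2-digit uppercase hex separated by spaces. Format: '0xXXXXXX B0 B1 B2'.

Sextets: F=5, 3=55, j=35, u=46
24-bit: (5<<18) | (55<<12) | (35<<6) | 46
      = 0x140000 | 0x037000 | 0x0008C0 | 0x00002E
      = 0x1778EE
Bytes: (v>>16)&0xFF=17, (v>>8)&0xFF=78, v&0xFF=EE

Answer: 0x1778EE 17 78 EE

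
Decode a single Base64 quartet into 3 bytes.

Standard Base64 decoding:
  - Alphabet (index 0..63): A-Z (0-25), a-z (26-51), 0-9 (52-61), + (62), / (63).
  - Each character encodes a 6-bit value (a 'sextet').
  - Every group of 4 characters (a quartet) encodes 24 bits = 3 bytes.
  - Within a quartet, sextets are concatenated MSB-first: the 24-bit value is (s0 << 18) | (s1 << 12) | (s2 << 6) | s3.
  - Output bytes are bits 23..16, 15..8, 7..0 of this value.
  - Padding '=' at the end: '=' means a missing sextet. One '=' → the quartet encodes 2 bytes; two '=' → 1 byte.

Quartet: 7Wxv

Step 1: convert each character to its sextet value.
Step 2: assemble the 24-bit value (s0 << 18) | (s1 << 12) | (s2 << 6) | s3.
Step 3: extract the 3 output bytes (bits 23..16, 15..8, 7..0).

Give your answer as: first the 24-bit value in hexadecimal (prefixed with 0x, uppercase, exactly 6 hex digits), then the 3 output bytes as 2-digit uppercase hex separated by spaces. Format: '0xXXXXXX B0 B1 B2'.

Answer: 0xED6C6F ED 6C 6F

Derivation:
Sextets: 7=59, W=22, x=49, v=47
24-bit: (59<<18) | (22<<12) | (49<<6) | 47
      = 0xEC0000 | 0x016000 | 0x000C40 | 0x00002F
      = 0xED6C6F
Bytes: (v>>16)&0xFF=ED, (v>>8)&0xFF=6C, v&0xFF=6F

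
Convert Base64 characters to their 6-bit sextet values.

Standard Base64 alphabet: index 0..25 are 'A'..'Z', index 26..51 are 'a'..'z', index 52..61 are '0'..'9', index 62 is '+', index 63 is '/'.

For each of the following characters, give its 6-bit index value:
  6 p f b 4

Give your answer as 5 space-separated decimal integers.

'6': 0..9 range, 52 + ord('6') − ord('0') = 58
'p': a..z range, 26 + ord('p') − ord('a') = 41
'f': a..z range, 26 + ord('f') − ord('a') = 31
'b': a..z range, 26 + ord('b') − ord('a') = 27
'4': 0..9 range, 52 + ord('4') − ord('0') = 56

Answer: 58 41 31 27 56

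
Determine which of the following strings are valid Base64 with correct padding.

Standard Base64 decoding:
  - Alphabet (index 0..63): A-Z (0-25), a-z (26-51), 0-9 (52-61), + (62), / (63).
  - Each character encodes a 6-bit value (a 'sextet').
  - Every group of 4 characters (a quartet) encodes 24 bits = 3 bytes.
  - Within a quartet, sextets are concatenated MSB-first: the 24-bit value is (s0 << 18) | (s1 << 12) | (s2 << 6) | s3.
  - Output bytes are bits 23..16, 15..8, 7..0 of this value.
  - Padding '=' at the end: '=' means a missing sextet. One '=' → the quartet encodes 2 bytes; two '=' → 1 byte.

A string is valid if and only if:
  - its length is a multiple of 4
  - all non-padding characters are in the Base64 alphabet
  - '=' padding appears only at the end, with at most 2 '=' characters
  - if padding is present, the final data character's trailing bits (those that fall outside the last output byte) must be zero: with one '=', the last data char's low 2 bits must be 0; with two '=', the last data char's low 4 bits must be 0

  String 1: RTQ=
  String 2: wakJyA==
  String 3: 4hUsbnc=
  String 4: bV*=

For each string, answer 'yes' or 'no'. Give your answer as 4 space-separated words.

Answer: yes yes yes no

Derivation:
String 1: 'RTQ=' → valid
String 2: 'wakJyA==' → valid
String 3: '4hUsbnc=' → valid
String 4: 'bV*=' → invalid (bad char(s): ['*'])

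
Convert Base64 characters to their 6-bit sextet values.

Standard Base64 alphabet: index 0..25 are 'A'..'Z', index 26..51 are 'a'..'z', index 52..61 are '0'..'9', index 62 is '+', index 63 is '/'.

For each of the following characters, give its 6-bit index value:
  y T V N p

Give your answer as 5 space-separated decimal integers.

Answer: 50 19 21 13 41

Derivation:
'y': a..z range, 26 + ord('y') − ord('a') = 50
'T': A..Z range, ord('T') − ord('A') = 19
'V': A..Z range, ord('V') − ord('A') = 21
'N': A..Z range, ord('N') − ord('A') = 13
'p': a..z range, 26 + ord('p') − ord('a') = 41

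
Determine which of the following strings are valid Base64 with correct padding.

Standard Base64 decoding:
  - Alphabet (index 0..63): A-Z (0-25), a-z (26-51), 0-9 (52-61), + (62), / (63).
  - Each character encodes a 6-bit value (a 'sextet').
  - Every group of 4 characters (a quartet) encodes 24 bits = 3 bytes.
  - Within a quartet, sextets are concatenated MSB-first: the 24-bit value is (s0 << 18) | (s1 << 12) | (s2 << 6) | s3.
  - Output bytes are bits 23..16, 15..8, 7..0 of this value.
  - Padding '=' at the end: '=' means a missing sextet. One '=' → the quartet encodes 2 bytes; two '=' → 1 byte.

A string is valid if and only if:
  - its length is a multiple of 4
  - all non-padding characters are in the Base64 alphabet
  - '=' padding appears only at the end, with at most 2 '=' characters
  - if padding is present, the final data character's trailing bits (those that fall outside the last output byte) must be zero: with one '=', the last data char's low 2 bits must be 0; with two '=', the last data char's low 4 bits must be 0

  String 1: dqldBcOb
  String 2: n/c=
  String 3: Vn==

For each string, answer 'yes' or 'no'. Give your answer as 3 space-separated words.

String 1: 'dqldBcOb' → valid
String 2: 'n/c=' → valid
String 3: 'Vn==' → invalid (bad trailing bits)

Answer: yes yes no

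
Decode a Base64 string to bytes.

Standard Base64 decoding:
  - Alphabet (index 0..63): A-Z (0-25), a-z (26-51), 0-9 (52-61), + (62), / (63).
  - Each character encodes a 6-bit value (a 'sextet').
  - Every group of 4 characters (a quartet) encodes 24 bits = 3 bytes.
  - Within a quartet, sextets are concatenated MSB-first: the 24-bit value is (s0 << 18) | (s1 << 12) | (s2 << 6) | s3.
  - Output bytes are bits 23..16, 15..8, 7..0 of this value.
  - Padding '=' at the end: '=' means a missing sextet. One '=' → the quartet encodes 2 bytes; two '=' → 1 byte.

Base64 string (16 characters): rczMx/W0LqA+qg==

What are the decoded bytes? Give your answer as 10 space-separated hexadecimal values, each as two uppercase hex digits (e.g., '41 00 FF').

Answer: AD CC CC C7 F5 B4 2E A0 3E AA

Derivation:
After char 0 ('r'=43): chars_in_quartet=1 acc=0x2B bytes_emitted=0
After char 1 ('c'=28): chars_in_quartet=2 acc=0xADC bytes_emitted=0
After char 2 ('z'=51): chars_in_quartet=3 acc=0x2B733 bytes_emitted=0
After char 3 ('M'=12): chars_in_quartet=4 acc=0xADCCCC -> emit AD CC CC, reset; bytes_emitted=3
After char 4 ('x'=49): chars_in_quartet=1 acc=0x31 bytes_emitted=3
After char 5 ('/'=63): chars_in_quartet=2 acc=0xC7F bytes_emitted=3
After char 6 ('W'=22): chars_in_quartet=3 acc=0x31FD6 bytes_emitted=3
After char 7 ('0'=52): chars_in_quartet=4 acc=0xC7F5B4 -> emit C7 F5 B4, reset; bytes_emitted=6
After char 8 ('L'=11): chars_in_quartet=1 acc=0xB bytes_emitted=6
After char 9 ('q'=42): chars_in_quartet=2 acc=0x2EA bytes_emitted=6
After char 10 ('A'=0): chars_in_quartet=3 acc=0xBA80 bytes_emitted=6
After char 11 ('+'=62): chars_in_quartet=4 acc=0x2EA03E -> emit 2E A0 3E, reset; bytes_emitted=9
After char 12 ('q'=42): chars_in_quartet=1 acc=0x2A bytes_emitted=9
After char 13 ('g'=32): chars_in_quartet=2 acc=0xAA0 bytes_emitted=9
Padding '==': partial quartet acc=0xAA0 -> emit AA; bytes_emitted=10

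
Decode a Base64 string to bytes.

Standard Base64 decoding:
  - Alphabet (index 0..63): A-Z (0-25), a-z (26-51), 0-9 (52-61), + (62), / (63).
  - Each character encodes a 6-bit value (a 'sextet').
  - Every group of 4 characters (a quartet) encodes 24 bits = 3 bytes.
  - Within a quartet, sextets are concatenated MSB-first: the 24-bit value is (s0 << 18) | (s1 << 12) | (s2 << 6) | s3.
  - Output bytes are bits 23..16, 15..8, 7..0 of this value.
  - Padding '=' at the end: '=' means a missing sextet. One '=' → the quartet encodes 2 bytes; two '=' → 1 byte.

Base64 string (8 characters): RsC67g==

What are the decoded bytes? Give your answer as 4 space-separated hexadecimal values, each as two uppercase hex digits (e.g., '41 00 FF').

After char 0 ('R'=17): chars_in_quartet=1 acc=0x11 bytes_emitted=0
After char 1 ('s'=44): chars_in_quartet=2 acc=0x46C bytes_emitted=0
After char 2 ('C'=2): chars_in_quartet=3 acc=0x11B02 bytes_emitted=0
After char 3 ('6'=58): chars_in_quartet=4 acc=0x46C0BA -> emit 46 C0 BA, reset; bytes_emitted=3
After char 4 ('7'=59): chars_in_quartet=1 acc=0x3B bytes_emitted=3
After char 5 ('g'=32): chars_in_quartet=2 acc=0xEE0 bytes_emitted=3
Padding '==': partial quartet acc=0xEE0 -> emit EE; bytes_emitted=4

Answer: 46 C0 BA EE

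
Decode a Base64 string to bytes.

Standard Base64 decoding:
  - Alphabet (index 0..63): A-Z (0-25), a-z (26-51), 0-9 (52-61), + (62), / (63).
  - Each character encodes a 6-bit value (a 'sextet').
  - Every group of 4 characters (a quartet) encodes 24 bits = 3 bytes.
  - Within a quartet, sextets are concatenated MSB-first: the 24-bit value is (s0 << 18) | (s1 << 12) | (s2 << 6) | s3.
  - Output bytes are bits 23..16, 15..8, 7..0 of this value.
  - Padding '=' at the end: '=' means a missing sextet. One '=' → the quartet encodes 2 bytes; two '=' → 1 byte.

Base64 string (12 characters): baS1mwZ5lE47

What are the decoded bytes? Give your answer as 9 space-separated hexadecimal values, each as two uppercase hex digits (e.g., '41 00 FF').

Answer: 6D A4 B5 9B 06 79 94 4E 3B

Derivation:
After char 0 ('b'=27): chars_in_quartet=1 acc=0x1B bytes_emitted=0
After char 1 ('a'=26): chars_in_quartet=2 acc=0x6DA bytes_emitted=0
After char 2 ('S'=18): chars_in_quartet=3 acc=0x1B692 bytes_emitted=0
After char 3 ('1'=53): chars_in_quartet=4 acc=0x6DA4B5 -> emit 6D A4 B5, reset; bytes_emitted=3
After char 4 ('m'=38): chars_in_quartet=1 acc=0x26 bytes_emitted=3
After char 5 ('w'=48): chars_in_quartet=2 acc=0x9B0 bytes_emitted=3
After char 6 ('Z'=25): chars_in_quartet=3 acc=0x26C19 bytes_emitted=3
After char 7 ('5'=57): chars_in_quartet=4 acc=0x9B0679 -> emit 9B 06 79, reset; bytes_emitted=6
After char 8 ('l'=37): chars_in_quartet=1 acc=0x25 bytes_emitted=6
After char 9 ('E'=4): chars_in_quartet=2 acc=0x944 bytes_emitted=6
After char 10 ('4'=56): chars_in_quartet=3 acc=0x25138 bytes_emitted=6
After char 11 ('7'=59): chars_in_quartet=4 acc=0x944E3B -> emit 94 4E 3B, reset; bytes_emitted=9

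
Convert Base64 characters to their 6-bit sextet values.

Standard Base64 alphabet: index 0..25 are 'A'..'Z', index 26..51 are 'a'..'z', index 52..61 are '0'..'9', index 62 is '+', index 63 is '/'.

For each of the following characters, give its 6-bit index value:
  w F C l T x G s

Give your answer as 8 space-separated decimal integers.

Answer: 48 5 2 37 19 49 6 44

Derivation:
'w': a..z range, 26 + ord('w') − ord('a') = 48
'F': A..Z range, ord('F') − ord('A') = 5
'C': A..Z range, ord('C') − ord('A') = 2
'l': a..z range, 26 + ord('l') − ord('a') = 37
'T': A..Z range, ord('T') − ord('A') = 19
'x': a..z range, 26 + ord('x') − ord('a') = 49
'G': A..Z range, ord('G') − ord('A') = 6
's': a..z range, 26 + ord('s') − ord('a') = 44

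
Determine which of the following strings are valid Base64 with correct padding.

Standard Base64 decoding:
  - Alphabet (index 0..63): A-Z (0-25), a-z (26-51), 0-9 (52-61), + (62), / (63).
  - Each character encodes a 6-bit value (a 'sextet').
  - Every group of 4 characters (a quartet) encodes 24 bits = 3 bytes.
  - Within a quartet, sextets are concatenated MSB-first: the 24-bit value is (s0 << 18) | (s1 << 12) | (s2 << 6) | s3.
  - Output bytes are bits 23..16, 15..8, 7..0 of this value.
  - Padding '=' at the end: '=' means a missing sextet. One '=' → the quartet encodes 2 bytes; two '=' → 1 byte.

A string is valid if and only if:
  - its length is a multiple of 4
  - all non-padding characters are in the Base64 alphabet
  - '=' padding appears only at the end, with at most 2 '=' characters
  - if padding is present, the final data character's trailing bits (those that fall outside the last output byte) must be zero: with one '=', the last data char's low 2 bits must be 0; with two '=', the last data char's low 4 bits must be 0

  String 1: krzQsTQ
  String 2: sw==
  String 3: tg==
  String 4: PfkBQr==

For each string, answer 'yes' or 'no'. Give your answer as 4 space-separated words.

String 1: 'krzQsTQ' → invalid (len=7 not mult of 4)
String 2: 'sw==' → valid
String 3: 'tg==' → valid
String 4: 'PfkBQr==' → invalid (bad trailing bits)

Answer: no yes yes no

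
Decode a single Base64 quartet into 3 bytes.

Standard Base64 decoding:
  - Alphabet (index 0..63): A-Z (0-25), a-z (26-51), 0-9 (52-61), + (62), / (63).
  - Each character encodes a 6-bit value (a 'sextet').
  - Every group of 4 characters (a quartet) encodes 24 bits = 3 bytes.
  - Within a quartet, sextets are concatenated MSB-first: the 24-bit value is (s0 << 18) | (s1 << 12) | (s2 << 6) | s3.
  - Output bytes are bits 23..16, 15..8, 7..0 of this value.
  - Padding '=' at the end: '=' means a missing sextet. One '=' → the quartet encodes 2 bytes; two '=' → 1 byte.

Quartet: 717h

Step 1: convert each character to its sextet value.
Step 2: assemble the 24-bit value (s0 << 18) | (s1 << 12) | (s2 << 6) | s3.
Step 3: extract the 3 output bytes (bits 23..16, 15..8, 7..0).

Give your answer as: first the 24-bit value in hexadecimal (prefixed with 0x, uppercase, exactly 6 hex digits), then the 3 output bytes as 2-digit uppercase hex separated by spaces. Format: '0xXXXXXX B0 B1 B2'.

Sextets: 7=59, 1=53, 7=59, h=33
24-bit: (59<<18) | (53<<12) | (59<<6) | 33
      = 0xEC0000 | 0x035000 | 0x000EC0 | 0x000021
      = 0xEF5EE1
Bytes: (v>>16)&0xFF=EF, (v>>8)&0xFF=5E, v&0xFF=E1

Answer: 0xEF5EE1 EF 5E E1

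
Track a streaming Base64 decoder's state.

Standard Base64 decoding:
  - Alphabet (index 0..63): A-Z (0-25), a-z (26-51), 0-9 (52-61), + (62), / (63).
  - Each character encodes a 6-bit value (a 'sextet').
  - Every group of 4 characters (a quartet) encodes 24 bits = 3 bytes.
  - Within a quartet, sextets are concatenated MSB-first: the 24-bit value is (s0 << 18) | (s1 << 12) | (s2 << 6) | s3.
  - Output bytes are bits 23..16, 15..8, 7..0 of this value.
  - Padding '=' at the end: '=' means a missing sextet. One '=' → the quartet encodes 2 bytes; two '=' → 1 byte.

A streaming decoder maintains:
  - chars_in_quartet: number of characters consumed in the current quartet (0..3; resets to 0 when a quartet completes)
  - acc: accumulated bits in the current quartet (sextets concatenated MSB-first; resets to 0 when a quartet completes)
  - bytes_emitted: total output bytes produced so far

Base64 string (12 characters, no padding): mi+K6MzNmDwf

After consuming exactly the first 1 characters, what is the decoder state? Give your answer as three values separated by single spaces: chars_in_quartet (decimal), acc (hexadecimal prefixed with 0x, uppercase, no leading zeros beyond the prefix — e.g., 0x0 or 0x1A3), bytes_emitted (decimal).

After char 0 ('m'=38): chars_in_quartet=1 acc=0x26 bytes_emitted=0

Answer: 1 0x26 0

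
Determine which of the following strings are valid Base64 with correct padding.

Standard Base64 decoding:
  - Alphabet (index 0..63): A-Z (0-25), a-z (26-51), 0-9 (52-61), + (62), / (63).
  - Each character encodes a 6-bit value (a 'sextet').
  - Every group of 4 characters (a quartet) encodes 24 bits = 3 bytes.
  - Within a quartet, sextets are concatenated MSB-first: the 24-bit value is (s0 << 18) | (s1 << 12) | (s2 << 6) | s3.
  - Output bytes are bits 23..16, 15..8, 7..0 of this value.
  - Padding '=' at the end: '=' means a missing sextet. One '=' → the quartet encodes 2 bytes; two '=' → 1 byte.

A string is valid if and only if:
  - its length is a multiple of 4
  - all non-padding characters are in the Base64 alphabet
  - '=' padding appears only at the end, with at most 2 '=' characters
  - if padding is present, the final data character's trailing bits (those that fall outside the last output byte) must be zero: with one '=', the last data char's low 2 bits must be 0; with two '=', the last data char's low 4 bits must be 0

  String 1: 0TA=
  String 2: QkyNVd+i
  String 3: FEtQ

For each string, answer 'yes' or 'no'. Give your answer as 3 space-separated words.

Answer: yes yes yes

Derivation:
String 1: '0TA=' → valid
String 2: 'QkyNVd+i' → valid
String 3: 'FEtQ' → valid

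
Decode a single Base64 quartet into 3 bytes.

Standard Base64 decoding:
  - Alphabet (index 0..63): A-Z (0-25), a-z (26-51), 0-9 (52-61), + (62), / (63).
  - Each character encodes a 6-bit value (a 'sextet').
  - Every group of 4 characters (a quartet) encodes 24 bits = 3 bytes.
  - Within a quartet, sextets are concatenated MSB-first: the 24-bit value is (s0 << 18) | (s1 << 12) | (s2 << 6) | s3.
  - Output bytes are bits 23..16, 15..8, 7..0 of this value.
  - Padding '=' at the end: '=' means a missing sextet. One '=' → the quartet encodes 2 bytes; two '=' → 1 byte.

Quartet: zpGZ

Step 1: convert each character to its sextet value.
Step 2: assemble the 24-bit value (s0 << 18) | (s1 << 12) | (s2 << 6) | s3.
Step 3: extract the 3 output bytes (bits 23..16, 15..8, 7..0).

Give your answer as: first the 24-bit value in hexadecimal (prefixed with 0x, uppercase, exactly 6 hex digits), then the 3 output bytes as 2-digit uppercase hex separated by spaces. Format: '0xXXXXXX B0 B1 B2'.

Answer: 0xCE9199 CE 91 99

Derivation:
Sextets: z=51, p=41, G=6, Z=25
24-bit: (51<<18) | (41<<12) | (6<<6) | 25
      = 0xCC0000 | 0x029000 | 0x000180 | 0x000019
      = 0xCE9199
Bytes: (v>>16)&0xFF=CE, (v>>8)&0xFF=91, v&0xFF=99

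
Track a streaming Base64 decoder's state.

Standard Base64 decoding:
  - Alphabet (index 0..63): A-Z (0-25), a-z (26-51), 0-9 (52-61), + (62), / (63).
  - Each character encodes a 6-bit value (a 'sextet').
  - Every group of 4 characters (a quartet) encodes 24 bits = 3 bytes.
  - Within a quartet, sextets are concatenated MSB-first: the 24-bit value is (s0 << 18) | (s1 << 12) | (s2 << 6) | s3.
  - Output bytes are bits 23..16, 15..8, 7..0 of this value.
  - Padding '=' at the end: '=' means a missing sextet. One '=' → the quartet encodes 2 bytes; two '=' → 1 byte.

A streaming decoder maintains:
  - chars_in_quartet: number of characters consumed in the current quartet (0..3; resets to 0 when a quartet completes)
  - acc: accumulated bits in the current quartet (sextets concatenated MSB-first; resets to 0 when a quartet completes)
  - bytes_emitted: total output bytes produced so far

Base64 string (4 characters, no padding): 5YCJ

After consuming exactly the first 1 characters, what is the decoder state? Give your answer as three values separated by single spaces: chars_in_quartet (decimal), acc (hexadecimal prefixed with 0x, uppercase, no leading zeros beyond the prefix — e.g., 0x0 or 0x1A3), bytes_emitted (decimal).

Answer: 1 0x39 0

Derivation:
After char 0 ('5'=57): chars_in_quartet=1 acc=0x39 bytes_emitted=0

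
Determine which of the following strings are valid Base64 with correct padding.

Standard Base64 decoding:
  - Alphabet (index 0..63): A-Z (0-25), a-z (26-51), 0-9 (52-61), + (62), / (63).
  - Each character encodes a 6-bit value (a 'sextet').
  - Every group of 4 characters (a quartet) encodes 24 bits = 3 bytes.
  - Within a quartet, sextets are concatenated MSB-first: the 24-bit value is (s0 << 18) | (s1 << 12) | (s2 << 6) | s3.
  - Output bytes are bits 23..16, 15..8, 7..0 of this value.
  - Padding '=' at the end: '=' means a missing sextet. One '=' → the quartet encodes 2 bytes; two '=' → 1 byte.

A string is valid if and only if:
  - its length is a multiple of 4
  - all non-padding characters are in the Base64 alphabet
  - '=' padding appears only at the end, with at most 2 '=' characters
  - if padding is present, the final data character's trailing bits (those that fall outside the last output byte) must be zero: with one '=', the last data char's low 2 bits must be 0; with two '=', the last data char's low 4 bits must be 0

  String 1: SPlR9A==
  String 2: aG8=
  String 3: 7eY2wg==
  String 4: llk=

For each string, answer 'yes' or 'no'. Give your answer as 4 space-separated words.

Answer: yes yes yes yes

Derivation:
String 1: 'SPlR9A==' → valid
String 2: 'aG8=' → valid
String 3: '7eY2wg==' → valid
String 4: 'llk=' → valid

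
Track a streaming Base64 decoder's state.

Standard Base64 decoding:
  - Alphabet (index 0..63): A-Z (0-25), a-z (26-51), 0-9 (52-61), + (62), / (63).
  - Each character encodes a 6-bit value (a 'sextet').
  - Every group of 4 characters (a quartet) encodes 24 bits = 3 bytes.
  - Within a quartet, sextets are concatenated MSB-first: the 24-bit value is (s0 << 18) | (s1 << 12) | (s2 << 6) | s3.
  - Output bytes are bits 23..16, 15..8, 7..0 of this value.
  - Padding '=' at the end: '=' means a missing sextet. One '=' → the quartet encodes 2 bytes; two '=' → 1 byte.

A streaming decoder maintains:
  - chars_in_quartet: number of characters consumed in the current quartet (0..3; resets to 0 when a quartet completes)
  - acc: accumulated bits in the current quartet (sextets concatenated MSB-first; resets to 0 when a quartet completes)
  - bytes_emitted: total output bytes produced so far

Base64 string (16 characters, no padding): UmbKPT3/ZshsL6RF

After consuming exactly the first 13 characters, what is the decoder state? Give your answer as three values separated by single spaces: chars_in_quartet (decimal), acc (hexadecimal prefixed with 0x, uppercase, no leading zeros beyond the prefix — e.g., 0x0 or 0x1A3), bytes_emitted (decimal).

After char 0 ('U'=20): chars_in_quartet=1 acc=0x14 bytes_emitted=0
After char 1 ('m'=38): chars_in_quartet=2 acc=0x526 bytes_emitted=0
After char 2 ('b'=27): chars_in_quartet=3 acc=0x1499B bytes_emitted=0
After char 3 ('K'=10): chars_in_quartet=4 acc=0x5266CA -> emit 52 66 CA, reset; bytes_emitted=3
After char 4 ('P'=15): chars_in_quartet=1 acc=0xF bytes_emitted=3
After char 5 ('T'=19): chars_in_quartet=2 acc=0x3D3 bytes_emitted=3
After char 6 ('3'=55): chars_in_quartet=3 acc=0xF4F7 bytes_emitted=3
After char 7 ('/'=63): chars_in_quartet=4 acc=0x3D3DFF -> emit 3D 3D FF, reset; bytes_emitted=6
After char 8 ('Z'=25): chars_in_quartet=1 acc=0x19 bytes_emitted=6
After char 9 ('s'=44): chars_in_quartet=2 acc=0x66C bytes_emitted=6
After char 10 ('h'=33): chars_in_quartet=3 acc=0x19B21 bytes_emitted=6
After char 11 ('s'=44): chars_in_quartet=4 acc=0x66C86C -> emit 66 C8 6C, reset; bytes_emitted=9
After char 12 ('L'=11): chars_in_quartet=1 acc=0xB bytes_emitted=9

Answer: 1 0xB 9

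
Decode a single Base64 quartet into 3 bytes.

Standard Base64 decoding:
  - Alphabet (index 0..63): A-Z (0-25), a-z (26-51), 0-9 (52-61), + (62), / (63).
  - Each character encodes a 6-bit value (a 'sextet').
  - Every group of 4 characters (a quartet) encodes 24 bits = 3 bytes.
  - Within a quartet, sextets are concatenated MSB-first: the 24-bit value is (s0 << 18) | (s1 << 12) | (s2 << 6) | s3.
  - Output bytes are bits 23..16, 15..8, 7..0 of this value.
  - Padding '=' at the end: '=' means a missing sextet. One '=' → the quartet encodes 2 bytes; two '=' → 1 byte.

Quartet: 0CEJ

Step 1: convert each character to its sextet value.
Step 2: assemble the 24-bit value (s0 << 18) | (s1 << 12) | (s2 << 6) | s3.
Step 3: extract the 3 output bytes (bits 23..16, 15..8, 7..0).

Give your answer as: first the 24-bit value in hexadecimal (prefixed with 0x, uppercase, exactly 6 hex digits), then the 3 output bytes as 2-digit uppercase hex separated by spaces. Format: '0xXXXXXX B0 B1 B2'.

Answer: 0xD02109 D0 21 09

Derivation:
Sextets: 0=52, C=2, E=4, J=9
24-bit: (52<<18) | (2<<12) | (4<<6) | 9
      = 0xD00000 | 0x002000 | 0x000100 | 0x000009
      = 0xD02109
Bytes: (v>>16)&0xFF=D0, (v>>8)&0xFF=21, v&0xFF=09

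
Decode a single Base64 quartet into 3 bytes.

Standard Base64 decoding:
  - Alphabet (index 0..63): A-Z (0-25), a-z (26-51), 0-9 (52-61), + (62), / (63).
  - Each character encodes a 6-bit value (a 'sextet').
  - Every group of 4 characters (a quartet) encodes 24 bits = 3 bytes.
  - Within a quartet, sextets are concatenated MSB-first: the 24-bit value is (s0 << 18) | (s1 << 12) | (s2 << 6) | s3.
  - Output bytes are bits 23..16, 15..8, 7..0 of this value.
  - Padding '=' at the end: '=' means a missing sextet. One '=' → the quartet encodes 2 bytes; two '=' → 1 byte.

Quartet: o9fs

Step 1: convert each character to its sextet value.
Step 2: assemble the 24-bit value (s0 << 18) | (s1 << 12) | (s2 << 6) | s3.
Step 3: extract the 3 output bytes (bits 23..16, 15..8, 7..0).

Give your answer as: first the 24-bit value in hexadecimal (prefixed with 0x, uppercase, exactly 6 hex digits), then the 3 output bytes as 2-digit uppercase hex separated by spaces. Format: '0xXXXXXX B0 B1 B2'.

Answer: 0xA3D7EC A3 D7 EC

Derivation:
Sextets: o=40, 9=61, f=31, s=44
24-bit: (40<<18) | (61<<12) | (31<<6) | 44
      = 0xA00000 | 0x03D000 | 0x0007C0 | 0x00002C
      = 0xA3D7EC
Bytes: (v>>16)&0xFF=A3, (v>>8)&0xFF=D7, v&0xFF=EC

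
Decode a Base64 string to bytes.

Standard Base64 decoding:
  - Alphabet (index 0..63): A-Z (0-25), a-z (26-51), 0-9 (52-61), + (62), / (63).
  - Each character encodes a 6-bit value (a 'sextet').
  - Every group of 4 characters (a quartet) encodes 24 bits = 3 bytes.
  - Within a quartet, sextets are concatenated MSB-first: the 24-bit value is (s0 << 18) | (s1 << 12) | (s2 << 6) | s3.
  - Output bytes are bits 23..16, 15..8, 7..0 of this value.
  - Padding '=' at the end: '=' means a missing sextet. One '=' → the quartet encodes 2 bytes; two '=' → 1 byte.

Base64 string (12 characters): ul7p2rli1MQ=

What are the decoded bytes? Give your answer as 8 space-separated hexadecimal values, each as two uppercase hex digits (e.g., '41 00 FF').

Answer: BA 5E E9 DA B9 62 D4 C4

Derivation:
After char 0 ('u'=46): chars_in_quartet=1 acc=0x2E bytes_emitted=0
After char 1 ('l'=37): chars_in_quartet=2 acc=0xBA5 bytes_emitted=0
After char 2 ('7'=59): chars_in_quartet=3 acc=0x2E97B bytes_emitted=0
After char 3 ('p'=41): chars_in_quartet=4 acc=0xBA5EE9 -> emit BA 5E E9, reset; bytes_emitted=3
After char 4 ('2'=54): chars_in_quartet=1 acc=0x36 bytes_emitted=3
After char 5 ('r'=43): chars_in_quartet=2 acc=0xDAB bytes_emitted=3
After char 6 ('l'=37): chars_in_quartet=3 acc=0x36AE5 bytes_emitted=3
After char 7 ('i'=34): chars_in_quartet=4 acc=0xDAB962 -> emit DA B9 62, reset; bytes_emitted=6
After char 8 ('1'=53): chars_in_quartet=1 acc=0x35 bytes_emitted=6
After char 9 ('M'=12): chars_in_quartet=2 acc=0xD4C bytes_emitted=6
After char 10 ('Q'=16): chars_in_quartet=3 acc=0x35310 bytes_emitted=6
Padding '=': partial quartet acc=0x35310 -> emit D4 C4; bytes_emitted=8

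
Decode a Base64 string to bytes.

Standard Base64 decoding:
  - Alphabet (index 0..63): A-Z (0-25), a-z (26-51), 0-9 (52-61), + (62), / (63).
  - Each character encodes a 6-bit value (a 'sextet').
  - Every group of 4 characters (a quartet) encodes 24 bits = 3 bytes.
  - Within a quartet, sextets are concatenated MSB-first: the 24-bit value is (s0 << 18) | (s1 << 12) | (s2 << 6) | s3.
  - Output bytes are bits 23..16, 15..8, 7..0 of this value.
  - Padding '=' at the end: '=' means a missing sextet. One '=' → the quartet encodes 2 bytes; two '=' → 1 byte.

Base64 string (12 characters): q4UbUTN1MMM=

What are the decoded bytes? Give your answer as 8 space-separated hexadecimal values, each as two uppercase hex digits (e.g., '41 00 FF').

After char 0 ('q'=42): chars_in_quartet=1 acc=0x2A bytes_emitted=0
After char 1 ('4'=56): chars_in_quartet=2 acc=0xAB8 bytes_emitted=0
After char 2 ('U'=20): chars_in_quartet=3 acc=0x2AE14 bytes_emitted=0
After char 3 ('b'=27): chars_in_quartet=4 acc=0xAB851B -> emit AB 85 1B, reset; bytes_emitted=3
After char 4 ('U'=20): chars_in_quartet=1 acc=0x14 bytes_emitted=3
After char 5 ('T'=19): chars_in_quartet=2 acc=0x513 bytes_emitted=3
After char 6 ('N'=13): chars_in_quartet=3 acc=0x144CD bytes_emitted=3
After char 7 ('1'=53): chars_in_quartet=4 acc=0x513375 -> emit 51 33 75, reset; bytes_emitted=6
After char 8 ('M'=12): chars_in_quartet=1 acc=0xC bytes_emitted=6
After char 9 ('M'=12): chars_in_quartet=2 acc=0x30C bytes_emitted=6
After char 10 ('M'=12): chars_in_quartet=3 acc=0xC30C bytes_emitted=6
Padding '=': partial quartet acc=0xC30C -> emit 30 C3; bytes_emitted=8

Answer: AB 85 1B 51 33 75 30 C3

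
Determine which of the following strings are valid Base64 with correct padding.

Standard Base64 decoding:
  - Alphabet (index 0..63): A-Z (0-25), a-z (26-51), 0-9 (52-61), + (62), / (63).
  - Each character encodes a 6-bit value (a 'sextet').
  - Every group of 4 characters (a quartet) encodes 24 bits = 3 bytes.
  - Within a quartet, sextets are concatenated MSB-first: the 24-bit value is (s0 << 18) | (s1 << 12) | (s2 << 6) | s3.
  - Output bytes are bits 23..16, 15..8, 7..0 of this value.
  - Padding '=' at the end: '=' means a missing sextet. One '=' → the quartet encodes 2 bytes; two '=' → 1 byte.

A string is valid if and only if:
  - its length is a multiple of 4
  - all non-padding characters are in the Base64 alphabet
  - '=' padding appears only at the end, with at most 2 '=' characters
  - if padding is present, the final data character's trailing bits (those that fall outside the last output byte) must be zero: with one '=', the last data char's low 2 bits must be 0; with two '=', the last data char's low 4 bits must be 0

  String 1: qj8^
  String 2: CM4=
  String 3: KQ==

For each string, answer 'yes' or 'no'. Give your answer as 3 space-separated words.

Answer: no yes yes

Derivation:
String 1: 'qj8^' → invalid (bad char(s): ['^'])
String 2: 'CM4=' → valid
String 3: 'KQ==' → valid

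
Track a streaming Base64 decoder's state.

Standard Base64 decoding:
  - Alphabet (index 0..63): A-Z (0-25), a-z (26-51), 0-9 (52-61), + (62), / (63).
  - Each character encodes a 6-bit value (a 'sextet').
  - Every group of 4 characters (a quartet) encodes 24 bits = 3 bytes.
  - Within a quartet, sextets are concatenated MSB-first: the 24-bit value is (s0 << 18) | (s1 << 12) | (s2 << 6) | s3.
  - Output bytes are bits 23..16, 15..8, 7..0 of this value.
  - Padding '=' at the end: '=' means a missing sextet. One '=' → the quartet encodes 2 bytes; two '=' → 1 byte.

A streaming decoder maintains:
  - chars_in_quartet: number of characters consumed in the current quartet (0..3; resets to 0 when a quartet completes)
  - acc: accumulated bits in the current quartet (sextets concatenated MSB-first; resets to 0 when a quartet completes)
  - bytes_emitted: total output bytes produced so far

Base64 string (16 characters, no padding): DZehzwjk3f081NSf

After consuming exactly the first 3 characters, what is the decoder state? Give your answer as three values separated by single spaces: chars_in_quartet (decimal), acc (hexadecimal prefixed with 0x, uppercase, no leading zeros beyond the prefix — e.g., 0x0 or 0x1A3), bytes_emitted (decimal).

After char 0 ('D'=3): chars_in_quartet=1 acc=0x3 bytes_emitted=0
After char 1 ('Z'=25): chars_in_quartet=2 acc=0xD9 bytes_emitted=0
After char 2 ('e'=30): chars_in_quartet=3 acc=0x365E bytes_emitted=0

Answer: 3 0x365E 0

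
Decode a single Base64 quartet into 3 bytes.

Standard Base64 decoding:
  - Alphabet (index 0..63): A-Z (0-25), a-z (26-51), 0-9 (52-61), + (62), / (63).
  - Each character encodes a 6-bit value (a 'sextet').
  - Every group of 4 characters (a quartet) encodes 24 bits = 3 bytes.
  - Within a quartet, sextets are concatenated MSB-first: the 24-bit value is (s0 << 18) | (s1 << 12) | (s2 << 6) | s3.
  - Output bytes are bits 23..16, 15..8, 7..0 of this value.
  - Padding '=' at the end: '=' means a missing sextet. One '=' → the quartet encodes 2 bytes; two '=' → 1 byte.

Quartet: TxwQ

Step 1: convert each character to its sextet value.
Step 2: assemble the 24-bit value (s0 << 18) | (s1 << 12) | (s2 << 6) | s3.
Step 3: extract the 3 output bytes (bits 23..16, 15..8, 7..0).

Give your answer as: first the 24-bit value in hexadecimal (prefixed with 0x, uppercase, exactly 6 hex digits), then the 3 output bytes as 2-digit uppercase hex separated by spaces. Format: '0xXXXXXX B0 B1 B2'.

Sextets: T=19, x=49, w=48, Q=16
24-bit: (19<<18) | (49<<12) | (48<<6) | 16
      = 0x4C0000 | 0x031000 | 0x000C00 | 0x000010
      = 0x4F1C10
Bytes: (v>>16)&0xFF=4F, (v>>8)&0xFF=1C, v&0xFF=10

Answer: 0x4F1C10 4F 1C 10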